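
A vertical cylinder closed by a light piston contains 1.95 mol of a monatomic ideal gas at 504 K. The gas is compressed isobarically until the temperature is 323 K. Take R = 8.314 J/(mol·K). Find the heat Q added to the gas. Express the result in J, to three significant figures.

Q ≈ -7340 J

Isobaric: W = nRΔT = (1.95)(8.314)(-181) = -2934 J.
ΔU = nCᵥΔT with Cᵥ = 3R/2: ΔU = (1.95)(12.47)(-181) = -4402 J.
Q = ΔU + W = -4402 − 2934 = -7336 J.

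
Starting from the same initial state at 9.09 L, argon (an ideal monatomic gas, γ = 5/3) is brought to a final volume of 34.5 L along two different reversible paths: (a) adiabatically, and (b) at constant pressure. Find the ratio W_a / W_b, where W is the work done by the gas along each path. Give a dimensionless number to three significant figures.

Path (a) adiabatic: W = P₁V₁(1 − (V₁/V₂)^(γ−1))/(γ−1) → W_a/(P₁V₁) = 0.8835.
Path (b) isobaric: W = P₁(V₂ − V₁) → W_b/(P₁V₁) = 2.795.
W_a / W_b = 0.8835 / 2.795 = 0.3161.

W_a / W_b ≈ 0.316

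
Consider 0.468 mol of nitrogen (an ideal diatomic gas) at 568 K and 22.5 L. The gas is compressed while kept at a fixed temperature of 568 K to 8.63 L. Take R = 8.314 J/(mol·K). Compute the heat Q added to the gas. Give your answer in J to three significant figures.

Q ≈ -2120 J

Isothermal ⇒ ΔU = 0, so Q = W = nRT ln(V₂/V₁).
Q = (0.468)(8.314)(568) ln(8.63/22.5) = 2210 × -0.9583 = -2118 J.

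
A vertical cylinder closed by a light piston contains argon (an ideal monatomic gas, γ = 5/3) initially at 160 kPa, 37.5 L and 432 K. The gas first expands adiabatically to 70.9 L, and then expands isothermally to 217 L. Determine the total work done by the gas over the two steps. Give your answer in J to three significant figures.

Step 1 (adiabatic): W = (P₁V₁ − P₂V₂)/(γ−1) = (6000 − 3924)/0.667 = 3114 J.
After step 1: P = 55.35 kPa, V = 70.9 L, T = 282.5 K.
Step 2 (isothermal): W = P₁V₁ ln(V₂/V₁) = (3924) ln(217/70.9) = 4390 J.
W_total = 3114 + 4390 = 7503 J.

W_total ≈ 7500 J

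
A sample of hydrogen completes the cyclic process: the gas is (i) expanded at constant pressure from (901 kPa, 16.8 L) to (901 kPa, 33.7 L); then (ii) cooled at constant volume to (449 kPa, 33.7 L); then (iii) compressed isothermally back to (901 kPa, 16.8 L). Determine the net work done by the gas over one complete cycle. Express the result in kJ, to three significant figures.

W_net ≈ 4.69 kJ

Leg (i): W = PΔV = (901)(33.7 − 16.8) = 15227 J.
Leg (ii): W = 0.
Leg (iii): W = PᵢVᵢ ln(V_f/Vᵢ) = (15131) ln(16.8/33.7) = -10533 J.
W_net = 15227 − 10533 = 4694 J.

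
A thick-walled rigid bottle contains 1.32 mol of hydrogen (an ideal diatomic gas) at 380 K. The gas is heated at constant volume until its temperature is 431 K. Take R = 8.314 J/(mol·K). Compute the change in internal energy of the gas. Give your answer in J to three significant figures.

Constant volume ⇒ W = 0, so Q = ΔU = nCᵥΔT with Cᵥ = 5R/2 = 20.79 J/(mol·K).
ΔU = (1.32)(20.79)(431 − 380) = 1399 J.

ΔU ≈ 1400 J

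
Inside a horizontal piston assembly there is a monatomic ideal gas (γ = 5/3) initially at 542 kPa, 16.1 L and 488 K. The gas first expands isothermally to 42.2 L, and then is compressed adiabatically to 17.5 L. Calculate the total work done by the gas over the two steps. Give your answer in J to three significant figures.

Step 1 (isothermal): W = P₁V₁ ln(V₂/V₁) = (8726) ln(42.2/16.1) = 8409 J.
After step 1: P = 206.8 kPa, V = 42.2 L, T = 488 K.
Step 2 (adiabatic): W = (P₁V₁ − P₂V₂)/(γ−1) = (8726 − 15692)/0.667 = -10449 J.
W_total = 8409 − 10449 = -2040 J.

W_total ≈ -2040 J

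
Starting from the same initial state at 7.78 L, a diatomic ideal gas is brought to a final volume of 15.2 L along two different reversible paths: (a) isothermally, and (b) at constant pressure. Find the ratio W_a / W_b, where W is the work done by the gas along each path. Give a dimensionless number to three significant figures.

Path (a) isothermal: W = P₁V₁ ln(V₂/V₁) → W_a/(P₁V₁) = 0.6697.
Path (b) isobaric: W = P₁(V₂ − V₁) → W_b/(P₁V₁) = 0.9537.
W_a / W_b = 0.6697 / 0.9537 = 0.7022.

W_a / W_b ≈ 0.702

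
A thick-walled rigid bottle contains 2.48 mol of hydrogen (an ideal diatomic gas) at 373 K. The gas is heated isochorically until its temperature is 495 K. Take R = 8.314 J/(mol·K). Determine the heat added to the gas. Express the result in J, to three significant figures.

Constant volume ⇒ W = 0, so Q = ΔU = nCᵥΔT with Cᵥ = 5R/2 = 20.79 J/(mol·K).
ΔU = (2.48)(20.79)(495 − 373) = 6289 J.

Q ≈ 6290 J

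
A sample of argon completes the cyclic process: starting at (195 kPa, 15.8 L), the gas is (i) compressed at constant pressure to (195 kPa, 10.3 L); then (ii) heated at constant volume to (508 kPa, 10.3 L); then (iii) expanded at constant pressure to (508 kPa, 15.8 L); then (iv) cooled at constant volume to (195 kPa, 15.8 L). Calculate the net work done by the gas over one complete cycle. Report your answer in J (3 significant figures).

Constant-volume legs do no work.
W(i) = (195)(10.3 − 15.8) = -1072 J; W(iii) = (508)(15.8 − 10.3) = 2794 J.
W_net = -1072 + 2794 = 1722 J (the clockwise enclosed area).

W_net ≈ 1720 J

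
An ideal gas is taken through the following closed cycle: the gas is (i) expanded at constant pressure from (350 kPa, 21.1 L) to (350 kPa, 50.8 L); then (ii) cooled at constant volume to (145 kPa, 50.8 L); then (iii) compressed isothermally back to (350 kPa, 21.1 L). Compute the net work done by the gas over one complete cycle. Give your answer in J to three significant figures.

Leg (i): W = PΔV = (350)(50.8 − 21.1) = 10395 J.
Leg (ii): W = 0.
Leg (iii): W = PᵢVᵢ ln(V_f/Vᵢ) = (7366) ln(21.1/50.8) = -6472 J.
W_net = 10395 − 6472 = 3923 J.

W_net ≈ 3920 J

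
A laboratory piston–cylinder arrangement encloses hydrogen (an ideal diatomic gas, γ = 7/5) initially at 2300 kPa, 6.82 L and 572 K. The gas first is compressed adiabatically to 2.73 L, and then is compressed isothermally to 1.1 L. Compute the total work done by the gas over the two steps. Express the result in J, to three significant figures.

Step 1 (adiabatic): W = (P₁V₁ − P₂V₂)/(γ−1) = (15686 − 22624)/0.4 = -17344 J.
After step 1: P = 8287 kPa, V = 2.73 L, T = 825 K.
Step 2 (isothermal): W = P₁V₁ ln(V₂/V₁) = (22624) ln(1.1/2.73) = -20565 J.
W_total = -17344 − 20565 = -37909 J.

W_total ≈ -37900 J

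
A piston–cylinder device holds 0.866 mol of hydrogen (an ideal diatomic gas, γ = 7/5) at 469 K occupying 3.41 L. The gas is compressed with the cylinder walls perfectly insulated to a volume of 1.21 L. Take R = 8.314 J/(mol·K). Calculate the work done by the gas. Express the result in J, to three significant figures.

Adiabatic: TV^(γ−1) = const with γ = 7/5.
T₂ = T₁ (V₁/V₂)^(γ−1) = 469 × (3.41/1.21)^0.4 = 469 × 1.514 = 709.8 K.
W_by = nCᵥ(T₁ − T₂) = (0.866)(20.79)(469 − 709.8) = -4335 J.

W ≈ -4340 J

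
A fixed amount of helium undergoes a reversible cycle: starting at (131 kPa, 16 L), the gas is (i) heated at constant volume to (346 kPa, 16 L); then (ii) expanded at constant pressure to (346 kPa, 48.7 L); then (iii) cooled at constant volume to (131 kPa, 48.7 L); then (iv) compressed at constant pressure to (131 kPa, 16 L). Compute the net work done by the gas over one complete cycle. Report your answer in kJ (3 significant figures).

Constant-volume legs do no work.
W(ii) = (346)(48.7 − 16) = 11314 J; W(iv) = (131)(16 − 48.7) = -4284 J.
W_net = 11314 − 4284 = 7030 J (the clockwise enclosed area).

W_net ≈ 7.03 kJ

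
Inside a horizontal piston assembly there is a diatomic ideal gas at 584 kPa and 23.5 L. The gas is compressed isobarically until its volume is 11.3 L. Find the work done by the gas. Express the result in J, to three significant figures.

Isobaric: W = P ΔV.
W = (584 kPa)(11.3 − 23.5 L) = (584)(-12.2) = -7125 J.

W ≈ -7120 J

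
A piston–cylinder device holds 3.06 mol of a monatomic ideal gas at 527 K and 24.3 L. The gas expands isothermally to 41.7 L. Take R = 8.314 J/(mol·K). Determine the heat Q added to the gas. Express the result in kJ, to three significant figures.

Isothermal ⇒ ΔU = 0, so Q = W = nRT ln(V₂/V₁).
Q = (3.06)(8.314)(527) ln(41.7/24.3) = 13407 × 0.54 = 7240 J.

Q ≈ 7.24 kJ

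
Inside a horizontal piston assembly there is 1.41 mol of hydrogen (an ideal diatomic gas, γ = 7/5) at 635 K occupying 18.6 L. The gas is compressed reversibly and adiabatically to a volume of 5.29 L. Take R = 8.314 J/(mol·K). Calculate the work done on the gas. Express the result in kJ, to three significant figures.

Adiabatic: TV^(γ−1) = const with γ = 7/5.
T₂ = T₁ (V₁/V₂)^(γ−1) = 635 × (18.6/5.29)^0.4 = 635 × 1.654 = 1050 K.
W_by = nCᵥ(T₁ − T₂) = (1.41)(20.79)(635 − 1050) = -12163 J.
Work on gas = −W_by = 12163 J.

W ≈ 12.2 kJ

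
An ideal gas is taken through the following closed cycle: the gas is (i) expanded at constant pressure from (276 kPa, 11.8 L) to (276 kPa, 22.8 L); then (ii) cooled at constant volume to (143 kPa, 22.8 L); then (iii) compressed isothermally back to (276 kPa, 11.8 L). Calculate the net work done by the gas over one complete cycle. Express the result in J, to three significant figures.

Leg (i): W = PΔV = (276)(22.8 − 11.8) = 3036 J.
Leg (ii): W = 0.
Leg (iii): W = PᵢVᵢ ln(V_f/Vᵢ) = (3260) ln(11.8/22.8) = -2147 J.
W_net = 3036 − 2147 = 888.5 J.

W_net ≈ 889 J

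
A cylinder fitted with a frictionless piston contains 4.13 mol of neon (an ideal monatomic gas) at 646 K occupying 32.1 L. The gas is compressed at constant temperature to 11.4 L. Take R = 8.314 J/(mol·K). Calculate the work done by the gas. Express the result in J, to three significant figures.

Isothermal: W = nRT ln(V₂/V₁).
W = (4.13)(8.314)(646) × ln(11.4/32.1)
  = 22182 × -1.035
W_by_gas = -22963 J.

W ≈ -23000 J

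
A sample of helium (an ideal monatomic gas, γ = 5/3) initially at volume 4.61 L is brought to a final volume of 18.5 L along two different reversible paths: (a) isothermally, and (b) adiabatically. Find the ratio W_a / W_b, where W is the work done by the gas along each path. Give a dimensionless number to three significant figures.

W_a / W_b ≈ 1.53

Path (a) isothermal: W = P₁V₁ ln(V₂/V₁) → W_a/(P₁V₁) = 1.39.
Path (b) adiabatic: W = P₁V₁(1 − (V₁/V₂)^(γ−1))/(γ−1) → W_b/(P₁V₁) = 0.906.
W_a / W_b = 1.39 / 0.906 = 1.534.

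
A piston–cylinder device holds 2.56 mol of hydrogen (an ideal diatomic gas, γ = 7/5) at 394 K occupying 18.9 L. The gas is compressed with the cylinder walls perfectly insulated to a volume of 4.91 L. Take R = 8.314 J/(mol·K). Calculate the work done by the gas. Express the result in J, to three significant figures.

Adiabatic: TV^(γ−1) = const with γ = 7/5.
T₂ = T₁ (V₁/V₂)^(γ−1) = 394 × (18.9/4.91)^0.4 = 394 × 1.715 = 675.5 K.
W_by = nCᵥ(T₁ − T₂) = (2.56)(20.79)(394 − 675.5) = -14980 J.

W ≈ -15000 J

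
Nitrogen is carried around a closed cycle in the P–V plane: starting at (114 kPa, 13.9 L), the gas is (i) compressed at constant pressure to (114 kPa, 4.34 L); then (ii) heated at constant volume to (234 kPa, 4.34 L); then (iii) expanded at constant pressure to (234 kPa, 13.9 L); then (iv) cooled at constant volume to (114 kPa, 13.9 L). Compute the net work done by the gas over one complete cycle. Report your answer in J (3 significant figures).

W_net ≈ 1150 J

Constant-volume legs do no work.
W(i) = (114)(4.34 − 13.9) = -1090 J; W(iii) = (234)(13.9 − 4.34) = 2237 J.
W_net = -1090 + 2237 = 1147 J (the clockwise enclosed area).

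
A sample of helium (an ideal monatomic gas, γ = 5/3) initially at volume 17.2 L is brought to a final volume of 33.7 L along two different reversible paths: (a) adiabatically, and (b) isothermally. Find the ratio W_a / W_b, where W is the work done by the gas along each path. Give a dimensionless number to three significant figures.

W_a / W_b ≈ 0.806

Path (a) adiabatic: W = P₁V₁(1 − (V₁/V₂)^(γ−1))/(γ−1) → W_a/(P₁V₁) = 0.542.
Path (b) isothermal: W = P₁V₁ ln(V₂/V₁) → W_b/(P₁V₁) = 0.6726.
W_a / W_b = 0.542 / 0.6726 = 0.8059.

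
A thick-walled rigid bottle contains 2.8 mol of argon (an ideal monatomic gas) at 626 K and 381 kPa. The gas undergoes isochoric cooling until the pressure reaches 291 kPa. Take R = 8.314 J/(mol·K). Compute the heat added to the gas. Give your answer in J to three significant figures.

Q ≈ -5160 J

Constant volume ⇒ W = 0, so Q = ΔU = nCᵥΔT with Cᵥ = 3R/2 = 12.47 J/(mol·K).
At constant V, T₂/T₁ = P₂/P₁ ⇒ ΔT = T₁(P₂/P₁ − 1) = 626·(291/381 − 1) = -147.9 K.
ΔU = (2.8)(12.47)(-147.9) = -5164 J.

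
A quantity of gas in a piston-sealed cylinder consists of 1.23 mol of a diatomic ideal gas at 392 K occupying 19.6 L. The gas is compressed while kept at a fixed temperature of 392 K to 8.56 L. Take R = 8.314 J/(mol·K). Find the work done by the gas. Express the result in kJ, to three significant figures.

Isothermal: W = nRT ln(V₂/V₁).
W = (1.23)(8.314)(392) × ln(8.56/19.6)
  = 4009 × -0.8284
W_by_gas = -3321 J.

W ≈ -3.32 kJ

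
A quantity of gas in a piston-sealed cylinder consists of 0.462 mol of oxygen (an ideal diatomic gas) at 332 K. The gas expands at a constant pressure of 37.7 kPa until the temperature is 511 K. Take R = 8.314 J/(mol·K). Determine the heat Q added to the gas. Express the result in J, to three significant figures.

Isobaric: W = nRΔT = (0.462)(8.314)(179) = 687.6 J.
ΔU = nCᵥΔT with Cᵥ = 5R/2: ΔU = (0.462)(20.79)(179) = 1719 J.
Q = ΔU + W = 1719 + 687.6 = 2406 J.

Q ≈ 2410 J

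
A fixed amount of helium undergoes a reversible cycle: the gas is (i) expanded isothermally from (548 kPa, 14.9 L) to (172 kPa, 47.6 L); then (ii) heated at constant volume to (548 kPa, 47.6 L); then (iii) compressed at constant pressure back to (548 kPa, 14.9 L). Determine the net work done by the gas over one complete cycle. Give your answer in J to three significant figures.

Leg (i): W = PᵢVᵢ ln(V_f/Vᵢ) = (8165) ln(47.6/14.9) = 9484 J.
Leg (ii): W = 0.
Leg (iii): W = PΔV = (548)(14.9 − 47.6) = -17920 J.
W_net = 9484 − 17920 = -8436 J.

W_net ≈ -8440 J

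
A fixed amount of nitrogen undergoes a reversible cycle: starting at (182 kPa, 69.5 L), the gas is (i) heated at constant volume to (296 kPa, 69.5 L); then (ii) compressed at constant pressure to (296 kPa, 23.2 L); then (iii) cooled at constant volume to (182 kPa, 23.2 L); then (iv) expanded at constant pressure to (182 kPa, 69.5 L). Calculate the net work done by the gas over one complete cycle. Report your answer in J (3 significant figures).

W_net ≈ -5280 J

Constant-volume legs do no work.
W(ii) = (296)(23.2 − 69.5) = -13705 J; W(iv) = (182)(69.5 − 23.2) = 8427 J.
W_net = -13705 + 8427 = -5278 J (the counter-clockwise enclosed area).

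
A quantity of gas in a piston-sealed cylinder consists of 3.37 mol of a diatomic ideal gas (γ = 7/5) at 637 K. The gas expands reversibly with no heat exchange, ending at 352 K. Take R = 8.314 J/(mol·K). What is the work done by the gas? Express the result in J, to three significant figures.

Adiabatic ⇒ Q = 0, so W_by = −ΔU = nCᵥ(T₁ − T₂).
Cᵥ = 5R/2 = 20.79 J/(mol·K).
W = (3.37)(20.79)(637 − 352) = 19963 J.

W ≈ 20000 J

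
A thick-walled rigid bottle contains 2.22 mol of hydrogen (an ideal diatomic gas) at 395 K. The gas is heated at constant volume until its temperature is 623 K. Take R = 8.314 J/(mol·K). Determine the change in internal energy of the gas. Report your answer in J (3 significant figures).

ΔU ≈ 10500 J

Constant volume ⇒ W = 0, so Q = ΔU = nCᵥΔT with Cᵥ = 5R/2 = 20.79 J/(mol·K).
ΔU = (2.22)(20.79)(623 − 395) = 10521 J.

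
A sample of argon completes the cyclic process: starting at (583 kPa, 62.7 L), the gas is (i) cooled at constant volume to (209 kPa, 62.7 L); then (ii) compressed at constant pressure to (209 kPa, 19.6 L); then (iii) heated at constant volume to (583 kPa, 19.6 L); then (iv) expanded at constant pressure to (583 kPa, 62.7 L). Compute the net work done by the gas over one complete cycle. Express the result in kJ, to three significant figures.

W_net ≈ 16.1 kJ

Constant-volume legs do no work.
W(ii) = (209)(19.6 − 62.7) = -9008 J; W(iv) = (583)(62.7 − 19.6) = 25127 J.
W_net = -9008 + 25127 = 16119 J (the clockwise enclosed area).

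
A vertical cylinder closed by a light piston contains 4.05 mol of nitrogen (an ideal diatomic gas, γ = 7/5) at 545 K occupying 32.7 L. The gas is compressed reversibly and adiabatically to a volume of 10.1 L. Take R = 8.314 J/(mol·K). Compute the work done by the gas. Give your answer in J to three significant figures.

W ≈ -27500 J

Adiabatic: TV^(γ−1) = const with γ = 7/5.
T₂ = T₁ (V₁/V₂)^(γ−1) = 545 × (32.7/10.1)^0.4 = 545 × 1.6 = 871.9 K.
W_by = nCᵥ(T₁ − T₂) = (4.05)(20.79)(545 − 871.9) = -27522 J.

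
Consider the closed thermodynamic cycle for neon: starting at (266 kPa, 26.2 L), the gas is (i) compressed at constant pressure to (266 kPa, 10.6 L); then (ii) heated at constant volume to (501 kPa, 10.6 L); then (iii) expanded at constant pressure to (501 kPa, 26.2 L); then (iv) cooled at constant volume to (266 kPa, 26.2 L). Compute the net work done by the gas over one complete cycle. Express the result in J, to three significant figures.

W_net ≈ 3670 J

Constant-volume legs do no work.
W(i) = (266)(10.6 − 26.2) = -4150 J; W(iii) = (501)(26.2 − 10.6) = 7816 J.
W_net = -4150 + 7816 = 3666 J (the clockwise enclosed area).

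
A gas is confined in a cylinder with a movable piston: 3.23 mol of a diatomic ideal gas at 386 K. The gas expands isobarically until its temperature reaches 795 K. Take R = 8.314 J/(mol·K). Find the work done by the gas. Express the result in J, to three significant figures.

Isobaric: W = P ΔV = nR ΔT.
W = (3.23)(8.314)(795 − 386) = 10983 J.

W ≈ 11000 J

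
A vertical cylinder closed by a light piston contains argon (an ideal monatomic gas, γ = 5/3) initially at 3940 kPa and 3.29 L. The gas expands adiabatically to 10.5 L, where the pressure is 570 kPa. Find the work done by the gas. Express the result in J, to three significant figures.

W ≈ 10500 J

Adiabatic: W = (P₁V₁ − P₂V₂)/(γ − 1) with γ = 5/3.
P₁V₁ = 12963 J, P₂V₂ = 5985 J.
W = (12963 − 5985) / 0.6667 = 10466 J.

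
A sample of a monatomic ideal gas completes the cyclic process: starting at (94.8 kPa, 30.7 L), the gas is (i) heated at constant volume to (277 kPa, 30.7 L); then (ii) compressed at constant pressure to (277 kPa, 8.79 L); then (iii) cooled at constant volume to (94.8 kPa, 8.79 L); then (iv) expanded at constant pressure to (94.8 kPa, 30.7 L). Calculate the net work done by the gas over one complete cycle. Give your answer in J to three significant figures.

Constant-volume legs do no work.
W(ii) = (277)(8.79 − 30.7) = -6069 J; W(iv) = (94.8)(30.7 − 8.79) = 2077 J.
W_net = -6069 + 2077 = -3992 J (the counter-clockwise enclosed area).

W_net ≈ -3990 J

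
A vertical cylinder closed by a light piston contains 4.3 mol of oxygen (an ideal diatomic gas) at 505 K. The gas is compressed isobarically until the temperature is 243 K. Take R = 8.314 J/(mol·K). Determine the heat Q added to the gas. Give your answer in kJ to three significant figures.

Q ≈ -32.8 kJ

Isobaric: W = nRΔT = (4.3)(8.314)(-262) = -9367 J.
ΔU = nCᵥΔT with Cᵥ = 5R/2: ΔU = (4.3)(20.79)(-262) = -23416 J.
Q = ΔU + W = -23416 − 9367 = -32783 J.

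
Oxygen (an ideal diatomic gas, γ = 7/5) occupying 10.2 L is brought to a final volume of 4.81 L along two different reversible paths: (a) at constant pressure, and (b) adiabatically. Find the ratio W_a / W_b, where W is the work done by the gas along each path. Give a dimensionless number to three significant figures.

Path (a) isobaric: W = P₁(V₂ − V₁) → W_a/(P₁V₁) = -0.5284.
Path (b) adiabatic: W = P₁V₁(1 − (V₁/V₂)^(γ−1))/(γ−1) → W_b/(P₁V₁) = -0.8769.
W_a / W_b = -0.5284 / -0.8769 = 0.6026.

W_a / W_b ≈ 0.603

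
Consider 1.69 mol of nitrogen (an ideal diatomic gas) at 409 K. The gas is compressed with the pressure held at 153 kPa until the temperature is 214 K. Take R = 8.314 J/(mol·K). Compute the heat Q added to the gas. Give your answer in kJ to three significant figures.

Q ≈ -9.59 kJ

Isobaric: W = nRΔT = (1.69)(8.314)(-195) = -2740 J.
ΔU = nCᵥΔT with Cᵥ = 5R/2: ΔU = (1.69)(20.79)(-195) = -6850 J.
Q = ΔU + W = -6850 − 2740 = -9590 J.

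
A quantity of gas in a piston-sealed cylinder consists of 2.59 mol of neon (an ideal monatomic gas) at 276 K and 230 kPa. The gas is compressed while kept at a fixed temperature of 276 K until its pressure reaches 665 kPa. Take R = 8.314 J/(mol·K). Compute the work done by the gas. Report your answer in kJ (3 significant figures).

W ≈ -6.31 kJ

Isothermal process: W = nRT ln(V₂/V₁) = nRT ln(P₁/P₂).
W = (2.59)(8.314)(276) × ln(230/665)
  = 5943 × ln(0.3459) = 5943 × -1.062
W_by_gas = -6310 J.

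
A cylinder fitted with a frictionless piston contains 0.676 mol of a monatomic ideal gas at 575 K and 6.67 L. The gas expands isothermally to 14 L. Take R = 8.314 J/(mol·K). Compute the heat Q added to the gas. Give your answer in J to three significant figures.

Q ≈ 2400 J

Isothermal ⇒ ΔU = 0, so Q = W = nRT ln(V₂/V₁).
Q = (0.676)(8.314)(575) ln(14/6.67) = 3232 × 0.7414 = 2396 J.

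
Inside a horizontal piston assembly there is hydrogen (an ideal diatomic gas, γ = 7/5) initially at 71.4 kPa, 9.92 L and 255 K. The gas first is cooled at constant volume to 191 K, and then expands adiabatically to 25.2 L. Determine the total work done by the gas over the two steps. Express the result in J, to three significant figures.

W_total ≈ 413 J

Step 1 (isochoric): W = 0 (constant volume).
After step 1: P = 53.48 kPa (V unchanged).
Step 2 (adiabatic): W = (P₁V₁ − P₂V₂)/(γ−1) = (530.5 − 365.4)/0.4 = 412.8 J.
W_total = 0 + 412.8 = 412.8 J.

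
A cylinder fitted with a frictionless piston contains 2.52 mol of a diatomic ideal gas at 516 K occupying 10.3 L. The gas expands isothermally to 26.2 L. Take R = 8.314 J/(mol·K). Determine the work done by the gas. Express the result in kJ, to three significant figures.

Isothermal: W = nRT ln(V₂/V₁).
W = (2.52)(8.314)(516) × ln(26.2/10.3)
  = 10811 × 0.9336
W_by_gas = 10093 J.

W ≈ 10.1 kJ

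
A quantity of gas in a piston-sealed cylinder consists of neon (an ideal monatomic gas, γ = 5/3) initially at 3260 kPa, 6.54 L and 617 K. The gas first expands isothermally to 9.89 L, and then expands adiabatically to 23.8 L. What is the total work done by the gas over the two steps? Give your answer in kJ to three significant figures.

W_total ≈ 23.0 kJ

Step 1 (isothermal): W = P₁V₁ ln(V₂/V₁) = (21320) ln(9.89/6.54) = 8818 J.
After step 1: P = 2156 kPa, V = 9.89 L, T = 617 K.
Step 2 (adiabatic): W = (P₁V₁ − P₂V₂)/(γ−1) = (21320 − 11872)/0.667 = 14172 J.
W_total = 8818 + 14172 = 22990 J.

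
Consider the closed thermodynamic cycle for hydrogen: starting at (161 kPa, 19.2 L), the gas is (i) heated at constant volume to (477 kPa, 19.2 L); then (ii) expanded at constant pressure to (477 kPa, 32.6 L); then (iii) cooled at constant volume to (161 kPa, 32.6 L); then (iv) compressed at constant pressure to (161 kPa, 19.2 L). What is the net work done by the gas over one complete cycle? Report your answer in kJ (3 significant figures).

W_net ≈ 4.23 kJ

Constant-volume legs do no work.
W(ii) = (477)(32.6 − 19.2) = 6392 J; W(iv) = (161)(19.2 − 32.6) = -2157 J.
W_net = 6392 − 2157 = 4234 J (the clockwise enclosed area).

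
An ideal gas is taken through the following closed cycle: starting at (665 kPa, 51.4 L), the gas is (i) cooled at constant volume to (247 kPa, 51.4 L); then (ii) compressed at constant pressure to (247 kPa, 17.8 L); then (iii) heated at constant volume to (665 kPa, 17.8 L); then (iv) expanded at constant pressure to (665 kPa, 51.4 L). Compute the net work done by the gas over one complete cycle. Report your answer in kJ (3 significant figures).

Constant-volume legs do no work.
W(ii) = (247)(17.8 − 51.4) = -8299 J; W(iv) = (665)(51.4 − 17.8) = 22344 J.
W_net = -8299 + 22344 = 14045 J (the clockwise enclosed area).

W_net ≈ 14.0 kJ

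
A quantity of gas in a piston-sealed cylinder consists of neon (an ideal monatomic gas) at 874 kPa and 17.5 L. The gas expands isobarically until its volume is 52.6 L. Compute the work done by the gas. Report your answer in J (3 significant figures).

W ≈ 30700 J

Isobaric: W = P ΔV.
W = (874 kPa)(52.6 − 17.5 L) = (874)(35.1) = 30677 J.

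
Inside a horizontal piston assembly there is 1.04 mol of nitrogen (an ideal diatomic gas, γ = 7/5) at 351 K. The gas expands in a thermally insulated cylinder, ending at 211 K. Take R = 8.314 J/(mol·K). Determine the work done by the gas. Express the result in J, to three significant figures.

Adiabatic ⇒ Q = 0, so W_by = −ΔU = nCᵥ(T₁ − T₂).
Cᵥ = 5R/2 = 20.79 J/(mol·K).
W = (1.04)(20.79)(351 − 211) = 3026 J.

W ≈ 3030 J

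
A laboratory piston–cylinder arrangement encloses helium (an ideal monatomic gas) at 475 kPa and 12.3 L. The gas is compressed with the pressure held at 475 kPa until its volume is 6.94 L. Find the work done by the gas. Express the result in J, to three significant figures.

W ≈ -2550 J

Isobaric: W = P ΔV.
W = (475 kPa)(6.94 − 12.3 L) = (475)(-5.36) = -2546 J.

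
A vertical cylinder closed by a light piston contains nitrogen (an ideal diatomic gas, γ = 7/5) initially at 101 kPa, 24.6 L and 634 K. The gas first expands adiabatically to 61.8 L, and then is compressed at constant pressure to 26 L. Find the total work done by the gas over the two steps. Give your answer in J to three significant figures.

Step 1 (adiabatic): W = (P₁V₁ − P₂V₂)/(γ−1) = (2485 − 1719)/0.4 = 1914 J.
After step 1: P = 27.81 kPa, V = 61.8 L, T = 438.6 K.
Step 2 (isobaric): W = PΔV = (27.81 kPa)(26 − 61.8 L) = -995.7 J.
W_total = 1914 − 995.7 = 918.7 J.

W_total ≈ 919 J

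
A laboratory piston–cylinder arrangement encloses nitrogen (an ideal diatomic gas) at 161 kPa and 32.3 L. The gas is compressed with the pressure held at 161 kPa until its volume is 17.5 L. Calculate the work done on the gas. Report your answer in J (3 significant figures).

Isobaric: W = P ΔV.
W = (161 kPa)(17.5 − 32.3 L) = (161)(-14.8) = -2383 J.
Work on gas = −W_by = 2383 J.

W ≈ 2380 J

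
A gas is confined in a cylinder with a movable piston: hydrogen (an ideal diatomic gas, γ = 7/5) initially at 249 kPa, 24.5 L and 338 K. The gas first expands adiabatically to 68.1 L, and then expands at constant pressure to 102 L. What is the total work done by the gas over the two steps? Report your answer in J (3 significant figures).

Step 1 (adiabatic): W = (P₁V₁ − P₂V₂)/(γ−1) = (6100 − 4053)/0.4 = 5119 J.
After step 1: P = 59.51 kPa, V = 68.1 L, T = 224.6 K.
Step 2 (isobaric): W = PΔV = (59.51 kPa)(102 − 68.1 L) = 2018 J.
W_total = 5119 + 2018 = 7136 J.

W_total ≈ 7140 J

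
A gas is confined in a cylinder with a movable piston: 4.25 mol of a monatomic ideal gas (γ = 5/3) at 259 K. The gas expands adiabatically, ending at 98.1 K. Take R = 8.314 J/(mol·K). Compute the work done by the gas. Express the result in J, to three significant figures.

W ≈ 8530 J

Adiabatic ⇒ Q = 0, so W_by = −ΔU = nCᵥ(T₁ − T₂).
Cᵥ = 3R/2 = 12.47 J/(mol·K).
W = (4.25)(12.47)(259 − 98.1) = 8528 J.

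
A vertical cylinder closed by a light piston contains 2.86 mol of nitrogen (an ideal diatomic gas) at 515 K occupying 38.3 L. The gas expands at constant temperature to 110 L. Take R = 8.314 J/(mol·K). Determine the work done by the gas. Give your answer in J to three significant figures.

W ≈ 12900 J

Isothermal: W = nRT ln(V₂/V₁).
W = (2.86)(8.314)(515) × ln(110/38.3)
  = 12246 × 1.055
W_by_gas = 12920 J.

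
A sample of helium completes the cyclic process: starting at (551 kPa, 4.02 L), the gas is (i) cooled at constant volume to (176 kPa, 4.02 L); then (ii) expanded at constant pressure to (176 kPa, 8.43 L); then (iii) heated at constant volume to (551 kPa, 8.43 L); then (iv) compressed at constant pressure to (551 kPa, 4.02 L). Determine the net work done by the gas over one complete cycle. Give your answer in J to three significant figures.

W_net ≈ -1650 J

Constant-volume legs do no work.
W(ii) = (176)(8.43 − 4.02) = 776.2 J; W(iv) = (551)(4.02 − 8.43) = -2430 J.
W_net = 776.2 − 2430 = -1654 J (the counter-clockwise enclosed area).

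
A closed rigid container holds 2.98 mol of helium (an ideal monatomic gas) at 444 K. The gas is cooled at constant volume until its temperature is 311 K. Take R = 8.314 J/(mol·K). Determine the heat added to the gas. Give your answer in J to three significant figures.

Q ≈ -4940 J

Constant volume ⇒ W = 0, so Q = ΔU = nCᵥΔT with Cᵥ = 3R/2 = 12.47 J/(mol·K).
ΔU = (2.98)(12.47)(311 − 444) = -4943 J.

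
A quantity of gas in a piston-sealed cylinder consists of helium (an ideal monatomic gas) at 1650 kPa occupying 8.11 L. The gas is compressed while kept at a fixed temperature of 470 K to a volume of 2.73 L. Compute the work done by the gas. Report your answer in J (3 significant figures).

Isothermal: W = nRT ln(V₂/V₁) = P₁V₁ ln(V₂/V₁).
P₁V₁ = (1650 kPa)(8.11 L) = 13381 J.
W = 13381 × ln(2.73/8.11) = 13381 × -1.089
W_by_gas = -14570 J.

W ≈ -14600 J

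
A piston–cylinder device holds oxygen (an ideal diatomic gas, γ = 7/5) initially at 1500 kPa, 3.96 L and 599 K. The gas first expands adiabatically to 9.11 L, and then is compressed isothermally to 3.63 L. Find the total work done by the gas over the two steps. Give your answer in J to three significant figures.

W_total ≈ 292 J

Step 1 (adiabatic): W = (P₁V₁ − P₂V₂)/(γ−1) = (5940 − 4257)/0.4 = 4209 J.
After step 1: P = 467.2 kPa, V = 9.11 L, T = 429.2 K.
Step 2 (isothermal): W = P₁V₁ ln(V₂/V₁) = (4257) ln(3.63/9.11) = -3917 J.
W_total = 4209 − 3917 = 292 J.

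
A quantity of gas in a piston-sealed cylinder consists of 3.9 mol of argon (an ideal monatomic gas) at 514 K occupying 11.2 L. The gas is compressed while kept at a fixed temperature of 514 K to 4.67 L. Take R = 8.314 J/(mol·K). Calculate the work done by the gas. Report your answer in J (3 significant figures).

W ≈ -14600 J

Isothermal: W = nRT ln(V₂/V₁).
W = (3.9)(8.314)(514) × ln(4.67/11.2)
  = 16666 × -0.8748
W_by_gas = -14579 J.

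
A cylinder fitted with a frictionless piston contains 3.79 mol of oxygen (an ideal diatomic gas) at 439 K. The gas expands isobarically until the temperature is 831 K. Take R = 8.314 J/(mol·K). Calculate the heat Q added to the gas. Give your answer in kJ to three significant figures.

Q ≈ 43.2 kJ

Isobaric: W = nRΔT = (3.79)(8.314)(392) = 12352 J.
ΔU = nCᵥΔT with Cᵥ = 5R/2: ΔU = (3.79)(20.79)(392) = 30880 J.
Q = ΔU + W = 30880 + 12352 = 43232 J.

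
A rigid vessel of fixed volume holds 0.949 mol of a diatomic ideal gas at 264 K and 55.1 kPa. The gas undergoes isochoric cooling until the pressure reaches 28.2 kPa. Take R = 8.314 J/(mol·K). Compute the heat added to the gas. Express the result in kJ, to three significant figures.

Constant volume ⇒ W = 0, so Q = ΔU = nCᵥΔT with Cᵥ = 5R/2 = 20.79 J/(mol·K).
At constant V, T₂/T₁ = P₂/P₁ ⇒ ΔT = T₁(P₂/P₁ − 1) = 264·(28.2/55.1 − 1) = -128.9 K.
ΔU = (0.949)(20.79)(-128.9) = -2542 J.

Q ≈ -2.54 kJ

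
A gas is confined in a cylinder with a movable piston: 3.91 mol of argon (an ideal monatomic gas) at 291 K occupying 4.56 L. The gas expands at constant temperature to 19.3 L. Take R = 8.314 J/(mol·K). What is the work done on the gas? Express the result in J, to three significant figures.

W ≈ -13600 J

Isothermal: W = nRT ln(V₂/V₁).
W = (3.91)(8.314)(291) × ln(19.3/4.56)
  = 9460 × 1.443
W_by_gas = 13648 J; work on gas = −W_by = -13648 J.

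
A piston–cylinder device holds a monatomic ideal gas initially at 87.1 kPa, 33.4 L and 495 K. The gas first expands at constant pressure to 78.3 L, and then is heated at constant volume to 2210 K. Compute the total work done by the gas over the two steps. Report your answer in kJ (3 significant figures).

W_total ≈ 3.91 kJ

Step 1 (isobaric): W = PΔV = (87.1 kPa)(78.3 − 33.4 L) = 3911 J.
Step 2 (isochoric): W = 0 (constant volume).
W_total = 3911 + 0 = 3911 J.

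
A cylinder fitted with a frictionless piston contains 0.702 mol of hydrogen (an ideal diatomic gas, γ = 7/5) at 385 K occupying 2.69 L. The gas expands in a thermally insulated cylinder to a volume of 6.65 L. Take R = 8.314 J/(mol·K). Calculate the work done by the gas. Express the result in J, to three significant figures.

W ≈ 1710 J

Adiabatic: TV^(γ−1) = const with γ = 7/5.
T₂ = T₁ (V₁/V₂)^(γ−1) = 385 × (2.69/6.65)^0.4 = 385 × 0.6963 = 268.1 K.
W_by = nCᵥ(T₁ − T₂) = (0.702)(20.79)(385 − 268.1) = 1706 J.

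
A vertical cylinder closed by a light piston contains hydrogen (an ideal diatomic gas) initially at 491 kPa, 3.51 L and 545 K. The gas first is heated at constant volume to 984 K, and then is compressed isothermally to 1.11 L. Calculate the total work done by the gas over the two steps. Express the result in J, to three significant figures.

Step 1 (isochoric): W = 0 (constant volume).
After step 1: P = 886.5 kPa (V unchanged).
Step 2 (isothermal): W = P₁V₁ ln(V₂/V₁) = (3112) ln(1.11/3.51) = -3582 J.
W_total = 0 − 3582 = -3582 J.

W_total ≈ -3580 J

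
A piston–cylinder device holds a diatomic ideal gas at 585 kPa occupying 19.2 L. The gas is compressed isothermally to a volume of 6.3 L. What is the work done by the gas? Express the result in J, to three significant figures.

W ≈ -12500 J

Isothermal: W = nRT ln(V₂/V₁) = P₁V₁ ln(V₂/V₁).
P₁V₁ = (585 kPa)(19.2 L) = 11232 J.
W = 11232 × ln(6.3/19.2) = 11232 × -1.114
W_by_gas = -12516 J.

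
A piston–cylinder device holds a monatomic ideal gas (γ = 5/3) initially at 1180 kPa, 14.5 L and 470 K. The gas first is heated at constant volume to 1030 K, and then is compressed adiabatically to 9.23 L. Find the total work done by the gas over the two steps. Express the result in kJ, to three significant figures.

W_total ≈ -19.8 kJ

Step 1 (isochoric): W = 0 (constant volume).
After step 1: P = 2586 kPa (V unchanged).
Step 2 (adiabatic): W = (P₁V₁ − P₂V₂)/(γ−1) = (37496 − 50672)/0.667 = -19763 J.
W_total = 0 − 19763 = -19763 J.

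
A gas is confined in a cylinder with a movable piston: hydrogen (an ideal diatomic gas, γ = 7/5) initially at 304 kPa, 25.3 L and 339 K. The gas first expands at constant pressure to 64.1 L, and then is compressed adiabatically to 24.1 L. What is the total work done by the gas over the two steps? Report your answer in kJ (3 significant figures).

Step 1 (isobaric): W = PΔV = (304 kPa)(64.1 − 25.3 L) = 11795 J.
After step 1: P = 304 kPa, V = 64.1 L, T = 858.9 K.
Step 2 (adiabatic): W = (P₁V₁ − P₂V₂)/(γ−1) = (19486 − 28818)/0.4 = -23330 J.
W_total = 11795 − 23330 = -11534 J.

W_total ≈ -11.5 kJ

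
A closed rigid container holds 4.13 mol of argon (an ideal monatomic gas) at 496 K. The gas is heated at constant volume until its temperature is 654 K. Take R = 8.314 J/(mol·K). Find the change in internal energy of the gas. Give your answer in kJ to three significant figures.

ΔU ≈ 8.14 kJ

Constant volume ⇒ W = 0, so Q = ΔU = nCᵥΔT with Cᵥ = 3R/2 = 12.47 J/(mol·K).
ΔU = (4.13)(12.47)(654 − 496) = 8138 J.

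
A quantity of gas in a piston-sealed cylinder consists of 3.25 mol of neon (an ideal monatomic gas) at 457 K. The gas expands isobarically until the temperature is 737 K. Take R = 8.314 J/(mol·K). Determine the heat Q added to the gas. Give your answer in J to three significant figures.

Isobaric: W = nRΔT = (3.25)(8.314)(280) = 7566 J.
ΔU = nCᵥΔT with Cᵥ = 3R/2: ΔU = (3.25)(12.47)(280) = 11349 J.
Q = ΔU + W = 11349 + 7566 = 18914 J.

Q ≈ 18900 J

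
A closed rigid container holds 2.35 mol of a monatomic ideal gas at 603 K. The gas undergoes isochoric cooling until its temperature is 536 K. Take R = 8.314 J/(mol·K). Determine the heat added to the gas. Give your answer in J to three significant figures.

Constant volume ⇒ W = 0, so Q = ΔU = nCᵥΔT with Cᵥ = 3R/2 = 12.47 J/(mol·K).
ΔU = (2.35)(12.47)(536 − 603) = -1964 J.

Q ≈ -1960 J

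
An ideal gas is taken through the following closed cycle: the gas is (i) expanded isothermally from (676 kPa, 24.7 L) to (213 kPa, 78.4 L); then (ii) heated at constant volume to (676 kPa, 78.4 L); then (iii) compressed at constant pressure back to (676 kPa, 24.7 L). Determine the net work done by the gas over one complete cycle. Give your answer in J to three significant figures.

W_net ≈ -17000 J

Leg (i): W = PᵢVᵢ ln(V_f/Vᵢ) = (16697) ln(78.4/24.7) = 19286 J.
Leg (ii): W = 0.
Leg (iii): W = PΔV = (676)(24.7 − 78.4) = -36301 J.
W_net = 19286 − 36301 = -17016 J.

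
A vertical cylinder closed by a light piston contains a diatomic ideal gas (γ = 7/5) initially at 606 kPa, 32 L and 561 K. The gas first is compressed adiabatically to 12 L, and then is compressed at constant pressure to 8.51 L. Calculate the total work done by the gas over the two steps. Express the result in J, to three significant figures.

W_total ≈ -31600 J

Step 1 (adiabatic): W = (P₁V₁ − P₂V₂)/(γ−1) = (19392 − 28708)/0.4 = -23291 J.
After step 1: P = 2392 kPa, V = 12 L, T = 830.5 K.
Step 2 (isobaric): W = PΔV = (2392 kPa)(8.51 − 12 L) = -8349 J.
W_total = -23291 − 8349 = -31641 J.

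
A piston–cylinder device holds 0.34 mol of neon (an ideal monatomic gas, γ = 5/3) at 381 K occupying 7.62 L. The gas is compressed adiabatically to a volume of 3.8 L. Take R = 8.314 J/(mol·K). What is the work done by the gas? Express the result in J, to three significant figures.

Adiabatic: TV^(γ−1) = const with γ = 5/3.
T₂ = T₁ (V₁/V₂)^(γ−1) = 381 × (7.62/3.8)^0.667 = 381 × 1.59 = 605.9 K.
W_by = nCᵥ(T₁ − T₂) = (0.34)(12.47)(381 − 605.9) = -953.4 J.

W ≈ -953 J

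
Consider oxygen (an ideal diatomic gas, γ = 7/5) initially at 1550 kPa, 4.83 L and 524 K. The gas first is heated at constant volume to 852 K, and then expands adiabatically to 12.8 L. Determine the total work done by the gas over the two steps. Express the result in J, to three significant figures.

Step 1 (isochoric): W = 0 (constant volume).
After step 1: P = 2520 kPa (V unchanged).
Step 2 (adiabatic): W = (P₁V₁ − P₂V₂)/(γ−1) = (12173 − 8243)/0.4 = 9824 J.
W_total = 0 + 9824 = 9824 J.

W_total ≈ 9820 J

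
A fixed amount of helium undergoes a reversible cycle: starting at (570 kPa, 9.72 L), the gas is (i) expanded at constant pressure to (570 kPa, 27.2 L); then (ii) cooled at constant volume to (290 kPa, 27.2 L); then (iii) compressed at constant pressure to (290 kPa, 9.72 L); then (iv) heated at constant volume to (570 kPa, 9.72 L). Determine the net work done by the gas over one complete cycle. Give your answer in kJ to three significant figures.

Constant-volume legs do no work.
W(i) = (570)(27.2 − 9.72) = 9964 J; W(iii) = (290)(9.72 − 27.2) = -5069 J.
W_net = 9964 − 5069 = 4894 J (the clockwise enclosed area).

W_net ≈ 4.89 kJ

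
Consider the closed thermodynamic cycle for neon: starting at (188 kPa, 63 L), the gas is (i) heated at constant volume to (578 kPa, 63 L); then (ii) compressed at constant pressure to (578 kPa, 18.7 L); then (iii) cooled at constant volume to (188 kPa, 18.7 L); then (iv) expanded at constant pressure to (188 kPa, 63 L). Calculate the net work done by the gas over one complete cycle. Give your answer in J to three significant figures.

W_net ≈ -17300 J

Constant-volume legs do no work.
W(ii) = (578)(18.7 − 63) = -25605 J; W(iv) = (188)(63 − 18.7) = 8328 J.
W_net = -25605 + 8328 = -17277 J (the counter-clockwise enclosed area).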